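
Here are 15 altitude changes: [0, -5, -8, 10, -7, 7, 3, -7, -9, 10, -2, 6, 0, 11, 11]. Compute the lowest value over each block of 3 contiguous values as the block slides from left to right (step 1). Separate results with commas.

-8, -8, -8, -7, -7, -7, -9, -9, -9, -2, -2, 0, 0

0 -5 -8 → min -8
-5 -8 10 → min -8
-8 10 -7 → min -8
10 -7 7 → min -7
-7 7 3 → min -7
7 3 -7 → min -7
3 -7 -9 → min -9
-7 -9 10 → min -9
-9 10 -2 → min -9
10 -2 6 → min -2
-2 6 0 → min -2
6 0 11 → min 0
0 11 11 → min 0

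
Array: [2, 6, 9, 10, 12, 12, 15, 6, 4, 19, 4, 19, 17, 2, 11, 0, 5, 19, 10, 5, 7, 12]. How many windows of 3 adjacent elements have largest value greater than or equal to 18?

[2, 6, 9] → max 9
[6, 9, 10] → max 10
[9, 10, 12] → max 12
[10, 12, 12] → max 12
[12, 12, 15] → max 15
[12, 15, 6] → max 15
[15, 6, 4] → max 15
[6, 4, 19] → max 19  ≥ 18 ✓
[4, 19, 4] → max 19  ≥ 18 ✓
[19, 4, 19] → max 19  ≥ 18 ✓
[4, 19, 17] → max 19  ≥ 18 ✓
[19, 17, 2] → max 19  ≥ 18 ✓
[17, 2, 11] → max 17
[2, 11, 0] → max 11
[11, 0, 5] → max 11
[0, 5, 19] → max 19  ≥ 18 ✓
[5, 19, 10] → max 19  ≥ 18 ✓
[19, 10, 5] → max 19  ≥ 18 ✓
[10, 5, 7] → max 10
[5, 7, 12] → max 12
8 windows satisfy the condition.

8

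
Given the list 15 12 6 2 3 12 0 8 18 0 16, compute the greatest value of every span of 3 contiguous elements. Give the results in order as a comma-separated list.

15, 12, 6, 12, 12, 12, 18, 18, 18

Sliding a size-3 window across the 11 values:
15 12 6 → max 15
12 6 2 → max 12
6 2 3 → max 6
2 3 12 → max 12
3 12 0 → max 12
12 0 8 → max 12
0 8 18 → max 18
8 18 0 → max 18
18 0 16 → max 18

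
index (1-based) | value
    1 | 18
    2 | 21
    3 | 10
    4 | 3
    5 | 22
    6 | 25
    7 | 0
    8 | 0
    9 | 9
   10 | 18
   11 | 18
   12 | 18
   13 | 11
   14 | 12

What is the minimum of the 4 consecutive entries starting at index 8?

0

Elements at indices 8..11: 0, 9, 18, 18
min(0, 9, 18, 18) = 0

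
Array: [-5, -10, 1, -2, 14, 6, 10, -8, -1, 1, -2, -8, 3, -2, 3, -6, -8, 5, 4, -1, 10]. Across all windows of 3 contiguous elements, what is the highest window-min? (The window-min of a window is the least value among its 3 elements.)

6

[-5, -10, 1] → min -10
[-10, 1, -2] → min -10
[1, -2, 14] → min -2
[-2, 14, 6] → min -2
[14, 6, 10] → min 6
[6, 10, -8] → min -8
[10, -8, -1] → min -8
[-8, -1, 1] → min -8
[-1, 1, -2] → min -2
[1, -2, -8] → min -8
[-2, -8, 3] → min -8
[-8, 3, -2] → min -8
[3, -2, 3] → min -2
[-2, 3, -6] → min -6
[3, -6, -8] → min -8
[-6, -8, 5] → min -8
[-8, 5, 4] → min -8
[5, 4, -1] → min -1
[4, -1, 10] → min -1
Highest of these is 6.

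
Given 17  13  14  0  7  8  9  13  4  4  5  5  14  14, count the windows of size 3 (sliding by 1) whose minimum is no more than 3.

3

17 13 14 → min 13
13 14 0 → min 0  ≤ 3 ✓
14 0 7 → min 0  ≤ 3 ✓
0 7 8 → min 0  ≤ 3 ✓
7 8 9 → min 7
8 9 13 → min 8
9 13 4 → min 4
13 4 4 → min 4
4 4 5 → min 4
4 5 5 → min 4
5 5 14 → min 5
5 14 14 → min 5
3 windows satisfy the condition.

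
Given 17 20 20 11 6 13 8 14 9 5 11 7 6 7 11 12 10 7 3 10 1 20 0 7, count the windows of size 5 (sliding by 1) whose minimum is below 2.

4

17 20 20 11 6 → min 6
20 20 11 6 13 → min 6
20 11 6 13 8 → min 6
11 6 13 8 14 → min 6
6 13 8 14 9 → min 6
13 8 14 9 5 → min 5
8 14 9 5 11 → min 5
14 9 5 11 7 → min 5
9 5 11 7 6 → min 5
5 11 7 6 7 → min 5
11 7 6 7 11 → min 6
7 6 7 11 12 → min 6
6 7 11 12 10 → min 6
7 11 12 10 7 → min 7
11 12 10 7 3 → min 3
12 10 7 3 10 → min 3
10 7 3 10 1 → min 1  < 2 ✓
7 3 10 1 20 → min 1  < 2 ✓
3 10 1 20 0 → min 0  < 2 ✓
10 1 20 0 7 → min 0  < 2 ✓
4 windows satisfy the condition.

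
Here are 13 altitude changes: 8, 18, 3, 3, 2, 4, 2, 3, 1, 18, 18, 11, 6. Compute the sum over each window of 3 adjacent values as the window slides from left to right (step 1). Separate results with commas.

8 18 3 → sum 29
18 3 3 → sum 24
3 3 2 → sum 8
3 2 4 → sum 9
2 4 2 → sum 8
4 2 3 → sum 9
2 3 1 → sum 6
3 1 18 → sum 22
1 18 18 → sum 37
18 18 11 → sum 47
18 11 6 → sum 35

29, 24, 8, 9, 8, 9, 6, 22, 37, 47, 35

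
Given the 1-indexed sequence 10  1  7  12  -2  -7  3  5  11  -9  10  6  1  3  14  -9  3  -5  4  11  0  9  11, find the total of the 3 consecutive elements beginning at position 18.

Elements at indices 18..20: -5, 4, 11
sum(-5, 4, 11) = 10

10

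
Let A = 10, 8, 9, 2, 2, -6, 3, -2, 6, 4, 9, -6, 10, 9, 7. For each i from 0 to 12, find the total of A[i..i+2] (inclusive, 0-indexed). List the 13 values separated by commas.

27, 19, 13, -2, -1, -5, 7, 8, 19, 7, 13, 13, 26

Sliding a size-3 window across the 15 values:
(10, 8, 9) → sum 27
(8, 9, 2) → sum 19
(9, 2, 2) → sum 13
(2, 2, -6) → sum -2
(2, -6, 3) → sum -1
(-6, 3, -2) → sum -5
(3, -2, 6) → sum 7
(-2, 6, 4) → sum 8
(6, 4, 9) → sum 19
(4, 9, -6) → sum 7
(9, -6, 10) → sum 13
(-6, 10, 9) → sum 13
(10, 9, 7) → sum 26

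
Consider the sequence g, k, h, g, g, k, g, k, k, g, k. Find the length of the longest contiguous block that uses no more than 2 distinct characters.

8

add g: window [g] (1 distinct), len 1
add k: window [g, k] (2 distinct), len 2
add h: window [k, h] (2 distinct), len 2
add g: window [h, g] (2 distinct), len 2
add g: window [h, g, g] (2 distinct), len 3
add k: window [g, g, k] (2 distinct), len 3
add g: window [g, g, k, g] (2 distinct), len 4
add k: window [g, g, k, g, k] (2 distinct), len 5
add k: window [g, g, k, g, k, k] (2 distinct), len 6
add g: window [g, g, k, g, k, k, g] (2 distinct), len 7
add k: window [g, g, k, g, k, k, g, k] (2 distinct), len 8
Longest length with ≤2 distinct: 8.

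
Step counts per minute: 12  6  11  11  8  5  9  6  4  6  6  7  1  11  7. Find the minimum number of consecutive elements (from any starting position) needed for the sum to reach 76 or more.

10

add 12: running sum 12 < 76
add 6: running sum 18 < 76
add 11: running sum 29 < 76
add 11: running sum 40 < 76
add 8: running sum 48 < 76
add 5: running sum 53 < 76
add 9: running sum 62 < 76
add 6: running sum 68 < 76
add 4: running sum 72 < 76
end 9: [12, 6, 11, 11, 8, 5, 9, 6, 4, 6] sum 78, len 10
end 10: [12, 6, 11, 11, 8, 5, 9, 6, 4, 6, 6] sum 84, len 11
end 11: [6, 11, 11, 8, 5, 9, 6, 4, 6, 6, 7] sum 79, len 11
end 12: [6, 11, 11, 8, 5, 9, 6, 4, 6, 6, 7, 1] sum 80, len 12
end 13: [11, 11, 8, 5, 9, 6, 4, 6, 6, 7, 1, 11] sum 85, len 12
end 14: [11, 8, 5, 9, 6, 4, 6, 6, 7, 1, 11, 7] sum 81, len 12
Shortest qualifying length: 10.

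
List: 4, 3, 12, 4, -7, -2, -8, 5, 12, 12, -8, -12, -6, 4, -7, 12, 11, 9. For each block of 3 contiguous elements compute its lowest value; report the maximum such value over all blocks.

9

Window mins for each of the 16 positions:
[4, 3, 12] → min 3
[3, 12, 4] → min 3
[12, 4, -7] → min -7
[4, -7, -2] → min -7
[-7, -2, -8] → min -8
[-2, -8, 5] → min -8
[-8, 5, 12] → min -8
[5, 12, 12] → min 5
[12, 12, -8] → min -8
[12, -8, -12] → min -12
[-8, -12, -6] → min -12
[-12, -6, 4] → min -12
[-6, 4, -7] → min -7
[4, -7, 12] → min -7
[-7, 12, 11] → min -7
[12, 11, 9] → min 9
Maximum of these is 9.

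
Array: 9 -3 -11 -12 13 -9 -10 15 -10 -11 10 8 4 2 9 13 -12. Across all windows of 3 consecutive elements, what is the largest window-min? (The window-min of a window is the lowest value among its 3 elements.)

4

Window mins for each of the 15 positions:
(9, -3, -11) → min -11
(-3, -11, -12) → min -12
(-11, -12, 13) → min -12
(-12, 13, -9) → min -12
(13, -9, -10) → min -10
(-9, -10, 15) → min -10
(-10, 15, -10) → min -10
(15, -10, -11) → min -11
(-10, -11, 10) → min -11
(-11, 10, 8) → min -11
(10, 8, 4) → min 4
(8, 4, 2) → min 2
(4, 2, 9) → min 2
(2, 9, 13) → min 2
(9, 13, -12) → min -12
Largest of these is 4.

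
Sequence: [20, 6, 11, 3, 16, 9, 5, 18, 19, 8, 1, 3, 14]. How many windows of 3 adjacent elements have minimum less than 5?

6

[20, 6, 11] → min 6
[6, 11, 3] → min 3  < 5 ✓
[11, 3, 16] → min 3  < 5 ✓
[3, 16, 9] → min 3  < 5 ✓
[16, 9, 5] → min 5
[9, 5, 18] → min 5
[5, 18, 19] → min 5
[18, 19, 8] → min 8
[19, 8, 1] → min 1  < 5 ✓
[8, 1, 3] → min 1  < 5 ✓
[1, 3, 14] → min 1  < 5 ✓
6 windows satisfy the condition.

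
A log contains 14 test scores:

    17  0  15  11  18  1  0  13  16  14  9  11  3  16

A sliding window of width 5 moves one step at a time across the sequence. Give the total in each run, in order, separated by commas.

61, 45, 45, 43, 48, 44, 52, 63, 53, 53

Sliding a size-5 window across the 14 values:
(17, 0, 15, 11, 18) → sum 61
(0, 15, 11, 18, 1) → sum 45
(15, 11, 18, 1, 0) → sum 45
(11, 18, 1, 0, 13) → sum 43
(18, 1, 0, 13, 16) → sum 48
(1, 0, 13, 16, 14) → sum 44
(0, 13, 16, 14, 9) → sum 52
(13, 16, 14, 9, 11) → sum 63
(16, 14, 9, 11, 3) → sum 53
(14, 9, 11, 3, 16) → sum 53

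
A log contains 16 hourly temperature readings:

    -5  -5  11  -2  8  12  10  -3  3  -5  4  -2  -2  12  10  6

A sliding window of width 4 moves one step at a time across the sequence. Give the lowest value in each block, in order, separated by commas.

-5, -5, -2, -2, -3, -3, -5, -5, -5, -5, -2, -2, -2

Sliding a size-4 window across the 16 values:
(-5, -5, 11, -2) → min -5
(-5, 11, -2, 8) → min -5
(11, -2, 8, 12) → min -2
(-2, 8, 12, 10) → min -2
(8, 12, 10, -3) → min -3
(12, 10, -3, 3) → min -3
(10, -3, 3, -5) → min -5
(-3, 3, -5, 4) → min -5
(3, -5, 4, -2) → min -5
(-5, 4, -2, -2) → min -5
(4, -2, -2, 12) → min -2
(-2, -2, 12, 10) → min -2
(-2, 12, 10, 6) → min -2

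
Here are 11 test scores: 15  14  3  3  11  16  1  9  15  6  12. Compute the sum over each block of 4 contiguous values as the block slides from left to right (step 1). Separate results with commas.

35, 31, 33, 31, 37, 41, 31, 42

[15, 14, 3, 3] → sum 35
[14, 3, 3, 11] → sum 31
[3, 3, 11, 16] → sum 33
[3, 11, 16, 1] → sum 31
[11, 16, 1, 9] → sum 37
[16, 1, 9, 15] → sum 41
[1, 9, 15, 6] → sum 31
[9, 15, 6, 12] → sum 42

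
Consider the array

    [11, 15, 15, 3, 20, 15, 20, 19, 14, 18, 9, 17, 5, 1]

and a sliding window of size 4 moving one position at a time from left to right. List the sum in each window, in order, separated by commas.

44, 53, 53, 58, 74, 68, 71, 60, 58, 49, 32

[11, 15, 15, 3] → sum 44
[15, 15, 3, 20] → sum 53
[15, 3, 20, 15] → sum 53
[3, 20, 15, 20] → sum 58
[20, 15, 20, 19] → sum 74
[15, 20, 19, 14] → sum 68
[20, 19, 14, 18] → sum 71
[19, 14, 18, 9] → sum 60
[14, 18, 9, 17] → sum 58
[18, 9, 17, 5] → sum 49
[9, 17, 5, 1] → sum 32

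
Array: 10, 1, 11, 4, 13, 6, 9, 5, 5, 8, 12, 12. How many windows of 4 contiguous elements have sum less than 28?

3

10 1 11 4 → sum 26  < 28 ✓
1 11 4 13 → sum 29
11 4 13 6 → sum 34
4 13 6 9 → sum 32
13 6 9 5 → sum 33
6 9 5 5 → sum 25  < 28 ✓
9 5 5 8 → sum 27  < 28 ✓
5 5 8 12 → sum 30
5 8 12 12 → sum 37
3 windows satisfy the condition.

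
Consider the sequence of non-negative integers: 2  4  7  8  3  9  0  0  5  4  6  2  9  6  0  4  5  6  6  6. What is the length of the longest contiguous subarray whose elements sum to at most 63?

14

[2] sum 2 len 1
[2, 4] sum 6 len 2
[2, 4, 7] sum 13 len 3
[2, 4, 7, 8] sum 21 len 4
[2, 4, 7, 8, 3] sum 24 len 5
[2, 4, 7, 8, 3, 9] sum 33 len 6
[2, 4, 7, 8, 3, 9, 0] sum 33 len 7
[2, 4, 7, 8, 3, 9, 0, 0] sum 33 len 8
[2, 4, 7, 8, 3, 9, 0, 0, 5] sum 38 len 9
[2, 4, 7, 8, 3, 9, 0, 0, 5, 4] sum 42 len 10
[2, 4, 7, 8, 3, 9, 0, 0, 5, 4, 6] sum 48 len 11
[2, 4, 7, 8, 3, 9, 0, 0, 5, 4, 6, 2] sum 50 len 12
[2, 4, 7, 8, 3, 9, 0, 0, 5, 4, 6, 2, 9] sum 59 len 13
[4, 7, 8, 3, 9, 0, 0, 5, 4, 6, 2, 9, 6] sum 63 len 13
[4, 7, 8, 3, 9, 0, 0, 5, 4, 6, 2, 9, 6, 0] sum 63 len 14
[7, 8, 3, 9, 0, 0, 5, 4, 6, 2, 9, 6, 0, 4] sum 63 len 14
[8, 3, 9, 0, 0, 5, 4, 6, 2, 9, 6, 0, 4, 5] sum 61 len 14
[3, 9, 0, 0, 5, 4, 6, 2, 9, 6, 0, 4, 5, 6] sum 59 len 14
[9, 0, 0, 5, 4, 6, 2, 9, 6, 0, 4, 5, 6, 6] sum 62 len 14
[0, 0, 5, 4, 6, 2, 9, 6, 0, 4, 5, 6, 6, 6] sum 59 len 14
Longest length seen: 14.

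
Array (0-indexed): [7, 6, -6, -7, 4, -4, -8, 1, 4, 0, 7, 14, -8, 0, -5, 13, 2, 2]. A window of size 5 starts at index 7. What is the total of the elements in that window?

Elements at indices 7..11: 1, 4, 0, 7, 14
sum(1, 4, 0, 7, 14) = 26

26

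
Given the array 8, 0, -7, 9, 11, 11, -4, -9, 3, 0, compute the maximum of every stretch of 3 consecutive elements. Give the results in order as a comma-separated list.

8, 9, 11, 11, 11, 11, 3, 3

Sliding a size-3 window across the 10 values:
8 0 -7 → max 8
0 -7 9 → max 9
-7 9 11 → max 11
9 11 11 → max 11
11 11 -4 → max 11
11 -4 -9 → max 11
-4 -9 3 → max 3
-9 3 0 → max 3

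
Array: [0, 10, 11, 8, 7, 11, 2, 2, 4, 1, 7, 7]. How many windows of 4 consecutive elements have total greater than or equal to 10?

8

(0, 10, 11, 8) → sum 29  ≥ 10 ✓
(10, 11, 8, 7) → sum 36  ≥ 10 ✓
(11, 8, 7, 11) → sum 37  ≥ 10 ✓
(8, 7, 11, 2) → sum 28  ≥ 10 ✓
(7, 11, 2, 2) → sum 22  ≥ 10 ✓
(11, 2, 2, 4) → sum 19  ≥ 10 ✓
(2, 2, 4, 1) → sum 9
(2, 4, 1, 7) → sum 14  ≥ 10 ✓
(4, 1, 7, 7) → sum 19  ≥ 10 ✓
8 windows satisfy the condition.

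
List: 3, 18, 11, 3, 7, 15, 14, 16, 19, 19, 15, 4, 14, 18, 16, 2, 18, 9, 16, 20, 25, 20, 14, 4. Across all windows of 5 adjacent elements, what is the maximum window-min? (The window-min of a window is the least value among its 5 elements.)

Each size-5 window and its min:
[3, 18, 11, 3, 7] → min 3
[18, 11, 3, 7, 15] → min 3
[11, 3, 7, 15, 14] → min 3
[3, 7, 15, 14, 16] → min 3
[7, 15, 14, 16, 19] → min 7
[15, 14, 16, 19, 19] → min 14
[14, 16, 19, 19, 15] → min 14
[16, 19, 19, 15, 4] → min 4
[19, 19, 15, 4, 14] → min 4
[19, 15, 4, 14, 18] → min 4
[15, 4, 14, 18, 16] → min 4
[4, 14, 18, 16, 2] → min 2
[14, 18, 16, 2, 18] → min 2
[18, 16, 2, 18, 9] → min 2
[16, 2, 18, 9, 16] → min 2
[2, 18, 9, 16, 20] → min 2
[18, 9, 16, 20, 25] → min 9
[9, 16, 20, 25, 20] → min 9
[16, 20, 25, 20, 14] → min 14
[20, 25, 20, 14, 4] → min 4
Maximum of these is 14.

14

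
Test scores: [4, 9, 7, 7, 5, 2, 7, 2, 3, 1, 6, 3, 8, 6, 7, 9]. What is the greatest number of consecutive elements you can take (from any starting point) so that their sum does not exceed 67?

Extend to the right; shrink from the left whenever the sum exceeds 67:
add 4: [4] sum 4, len 1
add 9: [4, 9] sum 13, len 2
add 7: [4, 9, 7] sum 20, len 3
add 7: [4, 9, 7, 7] sum 27, len 4
add 5: [4, 9, 7, 7, 5] sum 32, len 5
add 2: [4, 9, 7, 7, 5, 2] sum 34, len 6
add 7: [4, 9, 7, 7, 5, 2, 7] sum 41, len 7
add 2: [4, 9, 7, 7, 5, 2, 7, 2] sum 43, len 8
add 3: [4, 9, 7, 7, 5, 2, 7, 2, 3] sum 46, len 9
add 1: [4, 9, 7, 7, 5, 2, 7, 2, 3, 1] sum 47, len 10
add 6: [4, 9, 7, 7, 5, 2, 7, 2, 3, 1, 6] sum 53, len 11
add 3: [4, 9, 7, 7, 5, 2, 7, 2, 3, 1, 6, 3] sum 56, len 12
add 8: [4, 9, 7, 7, 5, 2, 7, 2, 3, 1, 6, 3, 8] sum 64, len 13
add 6: [9, 7, 7, 5, 2, 7, 2, 3, 1, 6, 3, 8, 6] sum 66, len 13
add 7: [7, 7, 5, 2, 7, 2, 3, 1, 6, 3, 8, 6, 7] sum 64, len 13
add 9: [7, 5, 2, 7, 2, 3, 1, 6, 3, 8, 6, 7, 9] sum 66, len 13
Longest length seen: 13.

13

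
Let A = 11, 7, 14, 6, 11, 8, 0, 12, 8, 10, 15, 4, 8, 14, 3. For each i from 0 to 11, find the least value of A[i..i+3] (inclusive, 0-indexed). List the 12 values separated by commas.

6, 6, 6, 0, 0, 0, 0, 8, 4, 4, 4, 3

(11, 7, 14, 6) → min 6
(7, 14, 6, 11) → min 6
(14, 6, 11, 8) → min 6
(6, 11, 8, 0) → min 0
(11, 8, 0, 12) → min 0
(8, 0, 12, 8) → min 0
(0, 12, 8, 10) → min 0
(12, 8, 10, 15) → min 8
(8, 10, 15, 4) → min 4
(10, 15, 4, 8) → min 4
(15, 4, 8, 14) → min 4
(4, 8, 14, 3) → min 3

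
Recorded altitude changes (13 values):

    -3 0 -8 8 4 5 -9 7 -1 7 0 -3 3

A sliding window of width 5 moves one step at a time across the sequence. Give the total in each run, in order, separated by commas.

1, 9, 0, 15, 6, 9, 4, 10, 6

[-3, 0, -8, 8, 4] → sum 1
[0, -8, 8, 4, 5] → sum 9
[-8, 8, 4, 5, -9] → sum 0
[8, 4, 5, -9, 7] → sum 15
[4, 5, -9, 7, -1] → sum 6
[5, -9, 7, -1, 7] → sum 9
[-9, 7, -1, 7, 0] → sum 4
[7, -1, 7, 0, -3] → sum 10
[-1, 7, 0, -3, 3] → sum 6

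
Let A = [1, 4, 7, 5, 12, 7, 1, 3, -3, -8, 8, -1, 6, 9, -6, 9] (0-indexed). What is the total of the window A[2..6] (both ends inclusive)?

32

Elements at indices 2..6: 7, 5, 12, 7, 1
sum(7, 5, 12, 7, 1) = 32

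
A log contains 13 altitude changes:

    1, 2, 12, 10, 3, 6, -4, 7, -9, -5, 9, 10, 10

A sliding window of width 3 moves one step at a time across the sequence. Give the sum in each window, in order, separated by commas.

1 2 12 → sum 15
2 12 10 → sum 24
12 10 3 → sum 25
10 3 6 → sum 19
3 6 -4 → sum 5
6 -4 7 → sum 9
-4 7 -9 → sum -6
7 -9 -5 → sum -7
-9 -5 9 → sum -5
-5 9 10 → sum 14
9 10 10 → sum 29

15, 24, 25, 19, 5, 9, -6, -7, -5, 14, 29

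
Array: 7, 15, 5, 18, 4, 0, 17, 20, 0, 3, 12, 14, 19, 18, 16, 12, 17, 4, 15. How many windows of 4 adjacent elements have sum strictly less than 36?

3

[7, 15, 5, 18] → sum 45
[15, 5, 18, 4] → sum 42
[5, 18, 4, 0] → sum 27  < 36 ✓
[18, 4, 0, 17] → sum 39
[4, 0, 17, 20] → sum 41
[0, 17, 20, 0] → sum 37
[17, 20, 0, 3] → sum 40
[20, 0, 3, 12] → sum 35  < 36 ✓
[0, 3, 12, 14] → sum 29  < 36 ✓
[3, 12, 14, 19] → sum 48
[12, 14, 19, 18] → sum 63
[14, 19, 18, 16] → sum 67
[19, 18, 16, 12] → sum 65
[18, 16, 12, 17] → sum 63
[16, 12, 17, 4] → sum 49
[12, 17, 4, 15] → sum 48
3 windows satisfy the condition.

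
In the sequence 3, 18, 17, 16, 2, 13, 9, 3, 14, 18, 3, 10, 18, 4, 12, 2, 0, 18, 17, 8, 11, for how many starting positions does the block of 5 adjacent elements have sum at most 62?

[3, 18, 17, 16, 2] → sum 56  ≤ 62 ✓
[18, 17, 16, 2, 13] → sum 66
[17, 16, 2, 13, 9] → sum 57  ≤ 62 ✓
[16, 2, 13, 9, 3] → sum 43  ≤ 62 ✓
[2, 13, 9, 3, 14] → sum 41  ≤ 62 ✓
[13, 9, 3, 14, 18] → sum 57  ≤ 62 ✓
[9, 3, 14, 18, 3] → sum 47  ≤ 62 ✓
[3, 14, 18, 3, 10] → sum 48  ≤ 62 ✓
[14, 18, 3, 10, 18] → sum 63
[18, 3, 10, 18, 4] → sum 53  ≤ 62 ✓
[3, 10, 18, 4, 12] → sum 47  ≤ 62 ✓
[10, 18, 4, 12, 2] → sum 46  ≤ 62 ✓
[18, 4, 12, 2, 0] → sum 36  ≤ 62 ✓
[4, 12, 2, 0, 18] → sum 36  ≤ 62 ✓
[12, 2, 0, 18, 17] → sum 49  ≤ 62 ✓
[2, 0, 18, 17, 8] → sum 45  ≤ 62 ✓
[0, 18, 17, 8, 11] → sum 54  ≤ 62 ✓
15 windows satisfy the condition.

15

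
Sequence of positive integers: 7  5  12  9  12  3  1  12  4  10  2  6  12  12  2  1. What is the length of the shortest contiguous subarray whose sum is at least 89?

12

add 7: running sum 7 < 89
add 5: running sum 12 < 89
add 12: running sum 24 < 89
add 9: running sum 33 < 89
add 12: running sum 45 < 89
add 3: running sum 48 < 89
add 1: running sum 49 < 89
add 12: running sum 61 < 89
add 4: running sum 65 < 89
add 10: running sum 75 < 89
add 2: running sum 77 < 89
add 6: running sum 83 < 89
add 12: shortest ending here [7, 5, 12, 9, 12, 3, 1, 12, 4, 10, 2, 6, 12] sum 95, len 13
add 12: shortest ending here [12, 9, 12, 3, 1, 12, 4, 10, 2, 6, 12, 12] sum 95, len 12
add 2: shortest ending here [12, 9, 12, 3, 1, 12, 4, 10, 2, 6, 12, 12, 2] sum 97, len 13
add 1: shortest ending here [12, 9, 12, 3, 1, 12, 4, 10, 2, 6, 12, 12, 2, 1] sum 98, len 14
Shortest qualifying length: 12.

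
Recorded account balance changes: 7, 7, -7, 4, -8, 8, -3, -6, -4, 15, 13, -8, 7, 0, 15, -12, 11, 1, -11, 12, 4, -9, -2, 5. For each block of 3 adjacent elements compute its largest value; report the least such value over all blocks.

-3

Window maxs for each of the 22 positions:
7 7 -7 → max 7
7 -7 4 → max 7
-7 4 -8 → max 4
4 -8 8 → max 8
-8 8 -3 → max 8
8 -3 -6 → max 8
-3 -6 -4 → max -3
-6 -4 15 → max 15
-4 15 13 → max 15
15 13 -8 → max 15
13 -8 7 → max 13
-8 7 0 → max 7
7 0 15 → max 15
0 15 -12 → max 15
15 -12 11 → max 15
-12 11 1 → max 11
11 1 -11 → max 11
1 -11 12 → max 12
-11 12 4 → max 12
12 4 -9 → max 12
4 -9 -2 → max 4
-9 -2 5 → max 5
Least of these is -3.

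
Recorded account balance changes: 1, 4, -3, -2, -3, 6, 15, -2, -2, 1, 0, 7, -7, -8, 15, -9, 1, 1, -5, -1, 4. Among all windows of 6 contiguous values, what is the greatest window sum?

Window sums for each of the 16 positions:
(1, 4, -3, -2, -3, 6) → sum 3
(4, -3, -2, -3, 6, 15) → sum 17
(-3, -2, -3, 6, 15, -2) → sum 11
(-2, -3, 6, 15, -2, -2) → sum 12
(-3, 6, 15, -2, -2, 1) → sum 15
(6, 15, -2, -2, 1, 0) → sum 18
(15, -2, -2, 1, 0, 7) → sum 19
(-2, -2, 1, 0, 7, -7) → sum -3
(-2, 1, 0, 7, -7, -8) → sum -9
(1, 0, 7, -7, -8, 15) → sum 8
(0, 7, -7, -8, 15, -9) → sum -2
(7, -7, -8, 15, -9, 1) → sum -1
(-7, -8, 15, -9, 1, 1) → sum -7
(-8, 15, -9, 1, 1, -5) → sum -5
(15, -9, 1, 1, -5, -1) → sum 2
(-9, 1, 1, -5, -1, 4) → sum -9
Greatest of these is 19.

19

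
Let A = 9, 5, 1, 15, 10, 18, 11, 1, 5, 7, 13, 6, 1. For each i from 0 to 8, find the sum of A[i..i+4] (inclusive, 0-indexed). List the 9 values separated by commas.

40, 49, 55, 55, 45, 42, 37, 32, 32

(9, 5, 1, 15, 10) → sum 40
(5, 1, 15, 10, 18) → sum 49
(1, 15, 10, 18, 11) → sum 55
(15, 10, 18, 11, 1) → sum 55
(10, 18, 11, 1, 5) → sum 45
(18, 11, 1, 5, 7) → sum 42
(11, 1, 5, 7, 13) → sum 37
(1, 5, 7, 13, 6) → sum 32
(5, 7, 13, 6, 1) → sum 32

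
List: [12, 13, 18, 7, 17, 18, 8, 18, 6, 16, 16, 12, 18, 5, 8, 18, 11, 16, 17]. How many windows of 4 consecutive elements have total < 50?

4

12 13 18 7 → sum 50
13 18 7 17 → sum 55
18 7 17 18 → sum 60
7 17 18 8 → sum 50
17 18 8 18 → sum 61
18 8 18 6 → sum 50
8 18 6 16 → sum 48  < 50 ✓
18 6 16 16 → sum 56
6 16 16 12 → sum 50
16 16 12 18 → sum 62
16 12 18 5 → sum 51
12 18 5 8 → sum 43  < 50 ✓
18 5 8 18 → sum 49  < 50 ✓
5 8 18 11 → sum 42  < 50 ✓
8 18 11 16 → sum 53
18 11 16 17 → sum 62
4 windows satisfy the condition.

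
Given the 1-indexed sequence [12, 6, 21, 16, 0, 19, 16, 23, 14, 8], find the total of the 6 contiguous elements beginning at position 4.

Elements at indices 4..9: 16, 0, 19, 16, 23, 14
sum(16, 0, 19, 16, 23, 14) = 88

88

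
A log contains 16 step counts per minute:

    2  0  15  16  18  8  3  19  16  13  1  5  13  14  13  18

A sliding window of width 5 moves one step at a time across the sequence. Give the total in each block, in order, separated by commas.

51, 57, 60, 64, 64, 59, 52, 54, 48, 46, 46, 63

2 0 15 16 18 → sum 51
0 15 16 18 8 → sum 57
15 16 18 8 3 → sum 60
16 18 8 3 19 → sum 64
18 8 3 19 16 → sum 64
8 3 19 16 13 → sum 59
3 19 16 13 1 → sum 52
19 16 13 1 5 → sum 54
16 13 1 5 13 → sum 48
13 1 5 13 14 → sum 46
1 5 13 14 13 → sum 46
5 13 14 13 18 → sum 63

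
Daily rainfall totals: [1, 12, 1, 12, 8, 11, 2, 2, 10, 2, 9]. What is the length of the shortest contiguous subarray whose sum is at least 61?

Extend right; whenever the sum reaches 61, record the length and shrink from the left:
add 1: running sum 1 < 61
add 12: running sum 13 < 61
add 1: running sum 14 < 61
add 12: running sum 26 < 61
add 8: running sum 34 < 61
add 11: running sum 45 < 61
add 2: running sum 47 < 61
add 2: running sum 49 < 61
add 10: running sum 59 < 61
add 2: shortest ending here [1, 12, 1, 12, 8, 11, 2, 2, 10, 2] sum 61, len 10
add 9: shortest ending here [12, 1, 12, 8, 11, 2, 2, 10, 2, 9] sum 69, len 10
Shortest qualifying length: 10.

10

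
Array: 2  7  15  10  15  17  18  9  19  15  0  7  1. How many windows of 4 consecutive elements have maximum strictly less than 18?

4

[2, 7, 15, 10] → max 15  < 18 ✓
[7, 15, 10, 15] → max 15  < 18 ✓
[15, 10, 15, 17] → max 17  < 18 ✓
[10, 15, 17, 18] → max 18
[15, 17, 18, 9] → max 18
[17, 18, 9, 19] → max 19
[18, 9, 19, 15] → max 19
[9, 19, 15, 0] → max 19
[19, 15, 0, 7] → max 19
[15, 0, 7, 1] → max 15  < 18 ✓
4 windows satisfy the condition.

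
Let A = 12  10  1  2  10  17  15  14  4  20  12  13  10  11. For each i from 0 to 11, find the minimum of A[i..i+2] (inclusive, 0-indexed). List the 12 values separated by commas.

(12, 10, 1) → min 1
(10, 1, 2) → min 1
(1, 2, 10) → min 1
(2, 10, 17) → min 2
(10, 17, 15) → min 10
(17, 15, 14) → min 14
(15, 14, 4) → min 4
(14, 4, 20) → min 4
(4, 20, 12) → min 4
(20, 12, 13) → min 12
(12, 13, 10) → min 10
(13, 10, 11) → min 10

1, 1, 1, 2, 10, 14, 4, 4, 4, 12, 10, 10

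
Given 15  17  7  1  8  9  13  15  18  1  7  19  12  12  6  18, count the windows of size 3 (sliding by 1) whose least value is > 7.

15 17 7 → min 7
17 7 1 → min 1
7 1 8 → min 1
1 8 9 → min 1
8 9 13 → min 8  > 7 ✓
9 13 15 → min 9  > 7 ✓
13 15 18 → min 13  > 7 ✓
15 18 1 → min 1
18 1 7 → min 1
1 7 19 → min 1
7 19 12 → min 7
19 12 12 → min 12  > 7 ✓
12 12 6 → min 6
12 6 18 → min 6
4 windows satisfy the condition.

4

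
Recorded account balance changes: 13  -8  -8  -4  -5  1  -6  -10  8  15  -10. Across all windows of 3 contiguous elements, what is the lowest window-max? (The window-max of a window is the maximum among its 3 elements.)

-4

Each size-3 window and its max:
13 -8 -8 → max 13
-8 -8 -4 → max -4
-8 -4 -5 → max -4
-4 -5 1 → max 1
-5 1 -6 → max 1
1 -6 -10 → max 1
-6 -10 8 → max 8
-10 8 15 → max 15
8 15 -10 → max 15
Lowest of these is -4.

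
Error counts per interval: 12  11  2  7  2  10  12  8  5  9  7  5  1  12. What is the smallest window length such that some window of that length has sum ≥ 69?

add 12: running sum 12 < 69
add 11: running sum 23 < 69
add 2: running sum 25 < 69
add 7: running sum 32 < 69
add 2: running sum 34 < 69
add 10: running sum 44 < 69
add 12: running sum 56 < 69
add 8: running sum 64 < 69
end 8: [12, 11, 2, 7, 2, 10, 12, 8, 5] sum 69, len 9
end 9: [12, 11, 2, 7, 2, 10, 12, 8, 5, 9] sum 78, len 10
end 10: [11, 2, 7, 2, 10, 12, 8, 5, 9, 7] sum 73, len 10
end 11: [11, 2, 7, 2, 10, 12, 8, 5, 9, 7, 5] sum 78, len 11
end 12: [11, 2, 7, 2, 10, 12, 8, 5, 9, 7, 5, 1] sum 79, len 12
end 13: [10, 12, 8, 5, 9, 7, 5, 1, 12] sum 69, len 9
Shortest qualifying length: 9.

9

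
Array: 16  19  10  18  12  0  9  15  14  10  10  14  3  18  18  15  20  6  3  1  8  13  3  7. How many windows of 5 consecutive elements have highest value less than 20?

[16, 19, 10, 18, 12] → max 19  < 20 ✓
[19, 10, 18, 12, 0] → max 19  < 20 ✓
[10, 18, 12, 0, 9] → max 18  < 20 ✓
[18, 12, 0, 9, 15] → max 18  < 20 ✓
[12, 0, 9, 15, 14] → max 15  < 20 ✓
[0, 9, 15, 14, 10] → max 15  < 20 ✓
[9, 15, 14, 10, 10] → max 15  < 20 ✓
[15, 14, 10, 10, 14] → max 15  < 20 ✓
[14, 10, 10, 14, 3] → max 14  < 20 ✓
[10, 10, 14, 3, 18] → max 18  < 20 ✓
[10, 14, 3, 18, 18] → max 18  < 20 ✓
[14, 3, 18, 18, 15] → max 18  < 20 ✓
[3, 18, 18, 15, 20] → max 20
[18, 18, 15, 20, 6] → max 20
[18, 15, 20, 6, 3] → max 20
[15, 20, 6, 3, 1] → max 20
[20, 6, 3, 1, 8] → max 20
[6, 3, 1, 8, 13] → max 13  < 20 ✓
[3, 1, 8, 13, 3] → max 13  < 20 ✓
[1, 8, 13, 3, 7] → max 13  < 20 ✓
15 windows satisfy the condition.

15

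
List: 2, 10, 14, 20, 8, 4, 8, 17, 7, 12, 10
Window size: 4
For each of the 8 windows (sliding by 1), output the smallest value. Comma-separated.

2, 8, 4, 4, 4, 4, 7, 7

Sliding a size-4 window across the 11 values:
2 10 14 20 → min 2
10 14 20 8 → min 8
14 20 8 4 → min 4
20 8 4 8 → min 4
8 4 8 17 → min 4
4 8 17 7 → min 4
8 17 7 12 → min 7
17 7 12 10 → min 7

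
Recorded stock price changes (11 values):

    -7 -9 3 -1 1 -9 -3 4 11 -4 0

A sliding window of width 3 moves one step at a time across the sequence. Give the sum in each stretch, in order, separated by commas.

-13, -7, 3, -9, -11, -8, 12, 11, 7

Sliding a size-3 window across the 11 values:
[-7, -9, 3] → sum -13
[-9, 3, -1] → sum -7
[3, -1, 1] → sum 3
[-1, 1, -9] → sum -9
[1, -9, -3] → sum -11
[-9, -3, 4] → sum -8
[-3, 4, 11] → sum 12
[4, 11, -4] → sum 11
[11, -4, 0] → sum 7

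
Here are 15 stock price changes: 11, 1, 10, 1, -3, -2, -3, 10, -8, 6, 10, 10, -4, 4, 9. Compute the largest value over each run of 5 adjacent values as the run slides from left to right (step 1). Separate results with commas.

11 1 10 1 -3 → max 11
1 10 1 -3 -2 → max 10
10 1 -3 -2 -3 → max 10
1 -3 -2 -3 10 → max 10
-3 -2 -3 10 -8 → max 10
-2 -3 10 -8 6 → max 10
-3 10 -8 6 10 → max 10
10 -8 6 10 10 → max 10
-8 6 10 10 -4 → max 10
6 10 10 -4 4 → max 10
10 10 -4 4 9 → max 10

11, 10, 10, 10, 10, 10, 10, 10, 10, 10, 10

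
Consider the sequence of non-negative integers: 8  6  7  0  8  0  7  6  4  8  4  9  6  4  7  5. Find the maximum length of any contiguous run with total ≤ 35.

Extend to the right; shrink from the left whenever the sum exceeds 35:
[8] sum 8 len 1
[8, 6] sum 14 len 2
[8, 6, 7] sum 21 len 3
[8, 6, 7, 0] sum 21 len 4
[8, 6, 7, 0, 8] sum 29 len 5
[8, 6, 7, 0, 8, 0] sum 29 len 6
[6, 7, 0, 8, 0, 7] sum 28 len 6
[6, 7, 0, 8, 0, 7, 6] sum 34 len 7
[7, 0, 8, 0, 7, 6, 4] sum 32 len 7
[0, 8, 0, 7, 6, 4, 8] sum 33 len 7
[0, 7, 6, 4, 8, 4] sum 29 len 6
[6, 4, 8, 4, 9] sum 31 len 5
[4, 8, 4, 9, 6] sum 31 len 5
[4, 8, 4, 9, 6, 4] sum 35 len 6
[4, 9, 6, 4, 7] sum 30 len 5
[4, 9, 6, 4, 7, 5] sum 35 len 6
Longest length seen: 7.

7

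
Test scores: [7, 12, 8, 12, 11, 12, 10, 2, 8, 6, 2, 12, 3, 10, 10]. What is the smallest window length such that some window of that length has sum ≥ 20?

add 7: running sum 7 < 20
add 12: running sum 19 < 20
add 8: shortest ending here [12, 8] sum 20, len 2
add 12: shortest ending here [8, 12] sum 20, len 2
add 11: shortest ending here [12, 11] sum 23, len 2
add 12: shortest ending here [11, 12] sum 23, len 2
add 10: shortest ending here [12, 10] sum 22, len 2
add 2: shortest ending here [12, 10, 2] sum 24, len 3
add 8: shortest ending here [10, 2, 8] sum 20, len 3
add 6: shortest ending here [10, 2, 8, 6] sum 26, len 4
add 2: shortest ending here [10, 2, 8, 6, 2] sum 28, len 5
add 12: shortest ending here [6, 2, 12] sum 20, len 3
add 3: shortest ending here [6, 2, 12, 3] sum 23, len 4
add 10: shortest ending here [12, 3, 10] sum 25, len 3
add 10: shortest ending here [10, 10] sum 20, len 2
Shortest qualifying length: 2.

2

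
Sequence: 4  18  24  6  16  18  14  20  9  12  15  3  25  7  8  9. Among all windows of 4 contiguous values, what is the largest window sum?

[4, 18, 24, 6] → sum 52
[18, 24, 6, 16] → sum 64
[24, 6, 16, 18] → sum 64
[6, 16, 18, 14] → sum 54
[16, 18, 14, 20] → sum 68
[18, 14, 20, 9] → sum 61
[14, 20, 9, 12] → sum 55
[20, 9, 12, 15] → sum 56
[9, 12, 15, 3] → sum 39
[12, 15, 3, 25] → sum 55
[15, 3, 25, 7] → sum 50
[3, 25, 7, 8] → sum 43
[25, 7, 8, 9] → sum 49
Largest of these is 68.

68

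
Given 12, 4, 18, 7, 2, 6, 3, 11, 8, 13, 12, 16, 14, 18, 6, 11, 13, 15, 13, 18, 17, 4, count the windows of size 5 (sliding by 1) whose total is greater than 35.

16

[12, 4, 18, 7, 2] → sum 43  > 35 ✓
[4, 18, 7, 2, 6] → sum 37  > 35 ✓
[18, 7, 2, 6, 3] → sum 36  > 35 ✓
[7, 2, 6, 3, 11] → sum 29
[2, 6, 3, 11, 8] → sum 30
[6, 3, 11, 8, 13] → sum 41  > 35 ✓
[3, 11, 8, 13, 12] → sum 47  > 35 ✓
[11, 8, 13, 12, 16] → sum 60  > 35 ✓
[8, 13, 12, 16, 14] → sum 63  > 35 ✓
[13, 12, 16, 14, 18] → sum 73  > 35 ✓
[12, 16, 14, 18, 6] → sum 66  > 35 ✓
[16, 14, 18, 6, 11] → sum 65  > 35 ✓
[14, 18, 6, 11, 13] → sum 62  > 35 ✓
[18, 6, 11, 13, 15] → sum 63  > 35 ✓
[6, 11, 13, 15, 13] → sum 58  > 35 ✓
[11, 13, 15, 13, 18] → sum 70  > 35 ✓
[13, 15, 13, 18, 17] → sum 76  > 35 ✓
[15, 13, 18, 17, 4] → sum 67  > 35 ✓
16 windows satisfy the condition.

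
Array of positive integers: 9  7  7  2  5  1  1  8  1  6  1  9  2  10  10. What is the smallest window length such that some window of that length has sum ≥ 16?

2

add 9: running sum 9 < 16
add 7: shortest ending here [9, 7] sum 16, len 2
add 7: shortest ending here [9, 7, 7] sum 23, len 3
add 2: shortest ending here [7, 7, 2] sum 16, len 3
add 5: shortest ending here [7, 7, 2, 5] sum 21, len 4
add 1: shortest ending here [7, 7, 2, 5, 1] sum 22, len 5
add 1: shortest ending here [7, 2, 5, 1, 1] sum 16, len 5
add 8: shortest ending here [2, 5, 1, 1, 8] sum 17, len 5
add 1: shortest ending here [5, 1, 1, 8, 1] sum 16, len 5
add 6: shortest ending here [1, 8, 1, 6] sum 16, len 4
add 1: shortest ending here [8, 1, 6, 1] sum 16, len 4
add 9: shortest ending here [6, 1, 9] sum 16, len 3
add 2: shortest ending here [6, 1, 9, 2] sum 18, len 4
add 10: shortest ending here [9, 2, 10] sum 21, len 3
add 10: shortest ending here [10, 10] sum 20, len 2
Shortest qualifying length: 2.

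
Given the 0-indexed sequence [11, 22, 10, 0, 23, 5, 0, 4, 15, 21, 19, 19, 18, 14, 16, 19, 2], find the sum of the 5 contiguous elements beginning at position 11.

Elements at indices 11..15: 19, 18, 14, 16, 19
sum(19, 18, 14, 16, 19) = 86

86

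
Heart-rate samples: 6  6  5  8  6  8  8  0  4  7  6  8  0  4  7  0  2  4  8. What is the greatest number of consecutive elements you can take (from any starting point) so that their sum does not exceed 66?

add 6: [6] sum 6, len 1
add 6: [6, 6] sum 12, len 2
add 5: [6, 6, 5] sum 17, len 3
add 8: [6, 6, 5, 8] sum 25, len 4
add 6: [6, 6, 5, 8, 6] sum 31, len 5
add 8: [6, 6, 5, 8, 6, 8] sum 39, len 6
add 8: [6, 6, 5, 8, 6, 8, 8] sum 47, len 7
add 0: [6, 6, 5, 8, 6, 8, 8, 0] sum 47, len 8
add 4: [6, 6, 5, 8, 6, 8, 8, 0, 4] sum 51, len 9
add 7: [6, 6, 5, 8, 6, 8, 8, 0, 4, 7] sum 58, len 10
add 6: [6, 6, 5, 8, 6, 8, 8, 0, 4, 7, 6] sum 64, len 11
add 8: [6, 5, 8, 6, 8, 8, 0, 4, 7, 6, 8] sum 66, len 11
add 0: [6, 5, 8, 6, 8, 8, 0, 4, 7, 6, 8, 0] sum 66, len 12
add 4: [5, 8, 6, 8, 8, 0, 4, 7, 6, 8, 0, 4] sum 64, len 12
add 7: [8, 6, 8, 8, 0, 4, 7, 6, 8, 0, 4, 7] sum 66, len 12
add 0: [8, 6, 8, 8, 0, 4, 7, 6, 8, 0, 4, 7, 0] sum 66, len 13
add 2: [6, 8, 8, 0, 4, 7, 6, 8, 0, 4, 7, 0, 2] sum 60, len 13
add 4: [6, 8, 8, 0, 4, 7, 6, 8, 0, 4, 7, 0, 2, 4] sum 64, len 14
add 8: [8, 8, 0, 4, 7, 6, 8, 0, 4, 7, 0, 2, 4, 8] sum 66, len 14
Longest length seen: 14.

14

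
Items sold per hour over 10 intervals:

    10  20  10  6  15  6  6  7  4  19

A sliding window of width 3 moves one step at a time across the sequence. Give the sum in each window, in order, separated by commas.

(10, 20, 10) → sum 40
(20, 10, 6) → sum 36
(10, 6, 15) → sum 31
(6, 15, 6) → sum 27
(15, 6, 6) → sum 27
(6, 6, 7) → sum 19
(6, 7, 4) → sum 17
(7, 4, 19) → sum 30

40, 36, 31, 27, 27, 19, 17, 30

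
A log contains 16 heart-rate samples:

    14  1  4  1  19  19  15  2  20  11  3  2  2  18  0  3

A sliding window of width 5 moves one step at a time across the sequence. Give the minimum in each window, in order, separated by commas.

14 1 4 1 19 → min 1
1 4 1 19 19 → min 1
4 1 19 19 15 → min 1
1 19 19 15 2 → min 1
19 19 15 2 20 → min 2
19 15 2 20 11 → min 2
15 2 20 11 3 → min 2
2 20 11 3 2 → min 2
20 11 3 2 2 → min 2
11 3 2 2 18 → min 2
3 2 2 18 0 → min 0
2 2 18 0 3 → min 0

1, 1, 1, 1, 2, 2, 2, 2, 2, 2, 0, 0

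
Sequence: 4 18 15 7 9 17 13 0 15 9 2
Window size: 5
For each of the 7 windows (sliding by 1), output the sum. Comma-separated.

53, 66, 61, 46, 54, 54, 39

Sliding a size-5 window across the 11 values:
4 18 15 7 9 → sum 53
18 15 7 9 17 → sum 66
15 7 9 17 13 → sum 61
7 9 17 13 0 → sum 46
9 17 13 0 15 → sum 54
17 13 0 15 9 → sum 54
13 0 15 9 2 → sum 39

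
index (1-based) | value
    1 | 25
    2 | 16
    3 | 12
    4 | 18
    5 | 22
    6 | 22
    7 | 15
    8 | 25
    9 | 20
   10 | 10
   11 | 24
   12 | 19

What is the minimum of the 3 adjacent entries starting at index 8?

10

Elements at indices 8..10: 25, 20, 10
min(25, 20, 10) = 10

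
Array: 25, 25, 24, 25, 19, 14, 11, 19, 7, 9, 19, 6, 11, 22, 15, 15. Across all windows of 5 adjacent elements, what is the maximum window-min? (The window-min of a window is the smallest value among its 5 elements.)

19

[25, 25, 24, 25, 19] → min 19
[25, 24, 25, 19, 14] → min 14
[24, 25, 19, 14, 11] → min 11
[25, 19, 14, 11, 19] → min 11
[19, 14, 11, 19, 7] → min 7
[14, 11, 19, 7, 9] → min 7
[11, 19, 7, 9, 19] → min 7
[19, 7, 9, 19, 6] → min 6
[7, 9, 19, 6, 11] → min 6
[9, 19, 6, 11, 22] → min 6
[19, 6, 11, 22, 15] → min 6
[6, 11, 22, 15, 15] → min 6
Maximum of these is 19.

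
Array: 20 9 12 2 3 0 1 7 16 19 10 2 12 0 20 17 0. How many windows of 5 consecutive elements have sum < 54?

11

20 9 12 2 3 → sum 46  < 54 ✓
9 12 2 3 0 → sum 26  < 54 ✓
12 2 3 0 1 → sum 18  < 54 ✓
2 3 0 1 7 → sum 13  < 54 ✓
3 0 1 7 16 → sum 27  < 54 ✓
0 1 7 16 19 → sum 43  < 54 ✓
1 7 16 19 10 → sum 53  < 54 ✓
7 16 19 10 2 → sum 54
16 19 10 2 12 → sum 59
19 10 2 12 0 → sum 43  < 54 ✓
10 2 12 0 20 → sum 44  < 54 ✓
2 12 0 20 17 → sum 51  < 54 ✓
12 0 20 17 0 → sum 49  < 54 ✓
11 windows satisfy the condition.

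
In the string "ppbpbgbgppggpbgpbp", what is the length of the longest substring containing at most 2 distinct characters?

6

[p] 1 distinct, len 1
[p, p] 1 distinct, len 2
[p, p, b] 2 distinct, len 3
[p, p, b, p] 2 distinct, len 4
[p, p, b, p, b] 2 distinct, len 5
[b, g] 2 distinct, len 2
[b, g, b] 2 distinct, len 3
[b, g, b, g] 2 distinct, len 4
[g, p] 2 distinct, len 2
[g, p, p] 2 distinct, len 3
[g, p, p, g] 2 distinct, len 4
[g, p, p, g, g] 2 distinct, len 5
[g, p, p, g, g, p] 2 distinct, len 6
[p, b] 2 distinct, len 2
[b, g] 2 distinct, len 2
[g, p] 2 distinct, len 2
[p, b] 2 distinct, len 2
[p, b, p] 2 distinct, len 3
Longest length with ≤2 distinct: 6.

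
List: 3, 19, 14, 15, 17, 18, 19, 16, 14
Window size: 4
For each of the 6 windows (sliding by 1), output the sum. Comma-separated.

51, 65, 64, 69, 70, 67

[3, 19, 14, 15] → sum 51
[19, 14, 15, 17] → sum 65
[14, 15, 17, 18] → sum 64
[15, 17, 18, 19] → sum 69
[17, 18, 19, 16] → sum 70
[18, 19, 16, 14] → sum 67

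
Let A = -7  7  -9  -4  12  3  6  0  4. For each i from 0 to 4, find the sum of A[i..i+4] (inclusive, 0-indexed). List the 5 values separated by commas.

-1, 9, 8, 17, 25

-7 7 -9 -4 12 → sum -1
7 -9 -4 12 3 → sum 9
-9 -4 12 3 6 → sum 8
-4 12 3 6 0 → sum 17
12 3 6 0 4 → sum 25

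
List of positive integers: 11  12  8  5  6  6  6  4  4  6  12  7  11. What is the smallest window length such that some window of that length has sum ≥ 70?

add 11: running sum 11 < 70
add 12: running sum 23 < 70
add 8: running sum 31 < 70
add 5: running sum 36 < 70
add 6: running sum 42 < 70
add 6: running sum 48 < 70
add 6: running sum 54 < 70
add 4: running sum 58 < 70
add 4: running sum 62 < 70
add 6: running sum 68 < 70
add 12: shortest ending here [11, 12, 8, 5, 6, 6, 6, 4, 4, 6, 12] sum 80, len 11
add 7: shortest ending here [12, 8, 5, 6, 6, 6, 4, 4, 6, 12, 7] sum 76, len 11
add 11: shortest ending here [8, 5, 6, 6, 6, 4, 4, 6, 12, 7, 11] sum 75, len 11
Shortest qualifying length: 11.

11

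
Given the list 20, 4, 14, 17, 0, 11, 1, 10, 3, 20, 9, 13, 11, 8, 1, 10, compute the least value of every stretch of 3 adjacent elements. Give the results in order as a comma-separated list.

4, 4, 0, 0, 0, 1, 1, 3, 3, 9, 9, 8, 1, 1

Sliding a size-3 window across the 16 values:
20 4 14 → min 4
4 14 17 → min 4
14 17 0 → min 0
17 0 11 → min 0
0 11 1 → min 0
11 1 10 → min 1
1 10 3 → min 1
10 3 20 → min 3
3 20 9 → min 3
20 9 13 → min 9
9 13 11 → min 9
13 11 8 → min 8
11 8 1 → min 1
8 1 10 → min 1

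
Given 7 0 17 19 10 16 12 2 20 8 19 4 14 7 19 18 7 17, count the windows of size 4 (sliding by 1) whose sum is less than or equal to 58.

13

[7, 0, 17, 19] → sum 43  ≤ 58 ✓
[0, 17, 19, 10] → sum 46  ≤ 58 ✓
[17, 19, 10, 16] → sum 62
[19, 10, 16, 12] → sum 57  ≤ 58 ✓
[10, 16, 12, 2] → sum 40  ≤ 58 ✓
[16, 12, 2, 20] → sum 50  ≤ 58 ✓
[12, 2, 20, 8] → sum 42  ≤ 58 ✓
[2, 20, 8, 19] → sum 49  ≤ 58 ✓
[20, 8, 19, 4] → sum 51  ≤ 58 ✓
[8, 19, 4, 14] → sum 45  ≤ 58 ✓
[19, 4, 14, 7] → sum 44  ≤ 58 ✓
[4, 14, 7, 19] → sum 44  ≤ 58 ✓
[14, 7, 19, 18] → sum 58  ≤ 58 ✓
[7, 19, 18, 7] → sum 51  ≤ 58 ✓
[19, 18, 7, 17] → sum 61
13 windows satisfy the condition.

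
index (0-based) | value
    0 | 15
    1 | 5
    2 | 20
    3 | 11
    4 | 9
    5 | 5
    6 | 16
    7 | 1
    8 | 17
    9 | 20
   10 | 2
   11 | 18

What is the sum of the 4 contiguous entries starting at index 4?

Elements at indices 4..7: 9, 5, 16, 1
sum(9, 5, 16, 1) = 31

31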